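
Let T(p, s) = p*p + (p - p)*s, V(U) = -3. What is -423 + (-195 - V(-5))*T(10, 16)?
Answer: -19623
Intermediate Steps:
T(p, s) = p² (T(p, s) = p² + 0*s = p² + 0 = p²)
-423 + (-195 - V(-5))*T(10, 16) = -423 + (-195 - 1*(-3))*10² = -423 + (-195 + 3)*100 = -423 - 192*100 = -423 - 19200 = -19623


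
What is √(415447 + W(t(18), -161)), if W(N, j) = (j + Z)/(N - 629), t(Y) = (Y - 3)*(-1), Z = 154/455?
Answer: √181992857796295/20930 ≈ 644.55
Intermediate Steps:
Z = 22/65 (Z = 154*(1/455) = 22/65 ≈ 0.33846)
t(Y) = 3 - Y (t(Y) = (-3 + Y)*(-1) = 3 - Y)
W(N, j) = (22/65 + j)/(-629 + N) (W(N, j) = (j + 22/65)/(N - 629) = (22/65 + j)/(-629 + N))
√(415447 + W(t(18), -161)) = √(415447 + (22/65 - 161)/(-629 + (3 - 1*18))) = √(415447 - 10443/65/(-629 + (3 - 18))) = √(415447 - 10443/65/(-629 - 15)) = √(415447 - 10443/65/(-644)) = √(415447 - 1/644*(-10443/65)) = √(415447 + 10443/41860) = √(17390621863/41860) = √181992857796295/20930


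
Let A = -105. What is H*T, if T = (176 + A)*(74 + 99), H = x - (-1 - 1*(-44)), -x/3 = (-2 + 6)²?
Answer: -1117753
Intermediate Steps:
x = -48 (x = -3*(-2 + 6)² = -3*4² = -3*16 = -48)
H = -91 (H = -48 - (-1 - 1*(-44)) = -48 - (-1 + 44) = -48 - 1*43 = -48 - 43 = -91)
T = 12283 (T = (176 - 105)*(74 + 99) = 71*173 = 12283)
H*T = -91*12283 = -1117753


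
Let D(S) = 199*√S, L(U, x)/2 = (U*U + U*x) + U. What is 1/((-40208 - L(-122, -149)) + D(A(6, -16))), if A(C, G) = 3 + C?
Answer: -1/105491 ≈ -9.4795e-6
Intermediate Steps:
L(U, x) = 2*U + 2*U² + 2*U*x (L(U, x) = 2*((U*U + U*x) + U) = 2*((U² + U*x) + U) = 2*(U + U² + U*x) = 2*U + 2*U² + 2*U*x)
1/((-40208 - L(-122, -149)) + D(A(6, -16))) = 1/((-40208 - 2*(-122)*(1 - 122 - 149)) + 199*√(3 + 6)) = 1/((-40208 - 2*(-122)*(-270)) + 199*√9) = 1/((-40208 - 1*65880) + 199*3) = 1/((-40208 - 65880) + 597) = 1/(-106088 + 597) = 1/(-105491) = -1/105491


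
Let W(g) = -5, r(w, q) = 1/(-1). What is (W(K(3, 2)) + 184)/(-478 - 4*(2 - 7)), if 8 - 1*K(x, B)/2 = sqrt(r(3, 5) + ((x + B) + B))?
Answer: -179/458 ≈ -0.39083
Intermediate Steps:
r(w, q) = -1
K(x, B) = 16 - 2*sqrt(-1 + x + 2*B) (K(x, B) = 16 - 2*sqrt(-1 + ((x + B) + B)) = 16 - 2*sqrt(-1 + ((B + x) + B)) = 16 - 2*sqrt(-1 + (x + 2*B)) = 16 - 2*sqrt(-1 + x + 2*B))
(W(K(3, 2)) + 184)/(-478 - 4*(2 - 7)) = (-5 + 184)/(-478 - 4*(2 - 7)) = 179/(-478 - 4*(-5)) = 179/(-478 + 20) = 179/(-458) = 179*(-1/458) = -179/458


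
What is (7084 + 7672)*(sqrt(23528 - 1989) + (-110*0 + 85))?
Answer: 1254260 + 14756*sqrt(21539) ≈ 3.4199e+6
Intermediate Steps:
(7084 + 7672)*(sqrt(23528 - 1989) + (-110*0 + 85)) = 14756*(sqrt(21539) + (0 + 85)) = 14756*(sqrt(21539) + 85) = 14756*(85 + sqrt(21539)) = 1254260 + 14756*sqrt(21539)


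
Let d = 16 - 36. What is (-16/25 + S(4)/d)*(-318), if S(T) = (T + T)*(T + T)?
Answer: 30528/25 ≈ 1221.1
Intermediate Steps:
S(T) = 4*T² (S(T) = (2*T)*(2*T) = 4*T²)
d = -20
(-16/25 + S(4)/d)*(-318) = (-16/25 + (4*4²)/(-20))*(-318) = (-16*1/25 + (4*16)*(-1/20))*(-318) = (-16/25 + 64*(-1/20))*(-318) = (-16/25 - 16/5)*(-318) = -96/25*(-318) = 30528/25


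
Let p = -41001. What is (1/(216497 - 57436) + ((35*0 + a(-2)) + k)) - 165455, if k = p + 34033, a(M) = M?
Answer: -27426092924/159061 ≈ -1.7243e+5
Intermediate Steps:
k = -6968 (k = -41001 + 34033 = -6968)
(1/(216497 - 57436) + ((35*0 + a(-2)) + k)) - 165455 = (1/(216497 - 57436) + ((35*0 - 2) - 6968)) - 165455 = (1/159061 + ((0 - 2) - 6968)) - 165455 = (1/159061 + (-2 - 6968)) - 165455 = (1/159061 - 6970) - 165455 = -1108655169/159061 - 165455 = -27426092924/159061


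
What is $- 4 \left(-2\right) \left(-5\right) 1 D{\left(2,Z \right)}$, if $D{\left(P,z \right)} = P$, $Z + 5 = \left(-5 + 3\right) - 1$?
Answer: $-80$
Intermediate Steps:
$Z = -8$ ($Z = -5 + \left(\left(-5 + 3\right) - 1\right) = -5 - 3 = -8$)
$- 4 \left(-2\right) \left(-5\right) 1 D{\left(2,Z \right)} = - 4 \left(-2\right) \left(-5\right) 1 \cdot 2 = - 4 \cdot 10 \cdot 1 \cdot 2 = \left(-4\right) 10 \cdot 2 = \left(-40\right) 2 = -80$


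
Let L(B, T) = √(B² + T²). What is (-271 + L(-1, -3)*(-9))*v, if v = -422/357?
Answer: 114362/357 + 1266*√10/119 ≈ 353.98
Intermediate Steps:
v = -422/357 (v = -422*1/357 = -422/357 ≈ -1.1821)
(-271 + L(-1, -3)*(-9))*v = (-271 + √((-1)² + (-3)²)*(-9))*(-422/357) = (-271 + √(1 + 9)*(-9))*(-422/357) = (-271 + √10*(-9))*(-422/357) = (-271 - 9*√10)*(-422/357) = 114362/357 + 1266*√10/119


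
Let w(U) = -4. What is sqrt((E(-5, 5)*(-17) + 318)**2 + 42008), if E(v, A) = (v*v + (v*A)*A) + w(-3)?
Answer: 6*sqrt(122039) ≈ 2096.0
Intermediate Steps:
E(v, A) = -4 + v**2 + v*A**2 (E(v, A) = (v*v + (v*A)*A) - 4 = (v**2 + (A*v)*A) - 4 = (v**2 + v*A**2) - 4 = -4 + v**2 + v*A**2)
sqrt((E(-5, 5)*(-17) + 318)**2 + 42008) = sqrt(((-4 + (-5)**2 - 5*5**2)*(-17) + 318)**2 + 42008) = sqrt(((-4 + 25 - 5*25)*(-17) + 318)**2 + 42008) = sqrt(((-4 + 25 - 125)*(-17) + 318)**2 + 42008) = sqrt((-104*(-17) + 318)**2 + 42008) = sqrt((1768 + 318)**2 + 42008) = sqrt(2086**2 + 42008) = sqrt(4351396 + 42008) = sqrt(4393404) = 6*sqrt(122039)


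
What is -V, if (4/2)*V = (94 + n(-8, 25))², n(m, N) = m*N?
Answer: -5618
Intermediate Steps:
n(m, N) = N*m
V = 5618 (V = (94 + 25*(-8))²/2 = (94 - 200)²/2 = (½)*(-106)² = (½)*11236 = 5618)
-V = -1*5618 = -5618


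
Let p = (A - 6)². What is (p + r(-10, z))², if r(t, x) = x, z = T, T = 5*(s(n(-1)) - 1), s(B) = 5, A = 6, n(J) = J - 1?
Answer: 400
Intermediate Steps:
n(J) = -1 + J
T = 20 (T = 5*(5 - 1) = 5*4 = 20)
z = 20
p = 0 (p = (6 - 6)² = 0² = 0)
(p + r(-10, z))² = (0 + 20)² = 20² = 400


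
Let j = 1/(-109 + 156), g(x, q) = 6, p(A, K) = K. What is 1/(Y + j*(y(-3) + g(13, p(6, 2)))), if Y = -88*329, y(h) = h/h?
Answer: -47/1360737 ≈ -3.4540e-5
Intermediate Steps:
y(h) = 1
j = 1/47 ≈ 0.021277
Y = -28952
1/(Y + j*(y(-3) + g(13, p(6, 2)))) = 1/(-28952 + (1 + 6)/47) = 1/(-28952 + (1/47)*7) = 1/(-28952 + 7/47) = 1/(-1360737/47) = -47/1360737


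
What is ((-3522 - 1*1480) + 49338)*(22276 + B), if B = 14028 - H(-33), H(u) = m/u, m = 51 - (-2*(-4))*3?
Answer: 17705714608/11 ≈ 1.6096e+9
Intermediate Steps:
m = 27 (m = 51 - 8*3 = 51 - 1*24 = 51 - 24 = 27)
H(u) = 27/u
B = 154317/11 (B = 14028 - 27/(-33) = 14028 - 27*(-1)/33 = 14028 - 1*(-9/11) = 14028 + 9/11 = 154317/11 ≈ 14029.)
((-3522 - 1*1480) + 49338)*(22276 + B) = ((-3522 - 1*1480) + 49338)*(22276 + 154317/11) = ((-3522 - 1480) + 49338)*(399353/11) = (-5002 + 49338)*(399353/11) = 44336*(399353/11) = 17705714608/11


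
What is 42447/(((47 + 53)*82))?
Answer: 42447/8200 ≈ 5.1765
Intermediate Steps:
42447/(((47 + 53)*82)) = 42447/((100*82)) = 42447/8200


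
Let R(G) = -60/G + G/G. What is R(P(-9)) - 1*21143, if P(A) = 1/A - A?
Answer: -84595/4 ≈ -21149.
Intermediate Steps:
R(G) = 1 - 60/G (R(G) = -60/G + 1 = 1 - 60/G)
R(P(-9)) - 1*21143 = (-60 + (1/(-9) - 1*(-9)))/(1/(-9) - 1*(-9)) - 1*21143 = (-60 + (-⅑ + 9))/(-⅑ + 9) - 21143 = (-60 + 80/9)/(80/9) - 21143 = (9/80)*(-460/9) - 21143 = -23/4 - 21143 = -84595/4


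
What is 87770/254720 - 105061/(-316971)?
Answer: 5458168259/8073885312 ≈ 0.67603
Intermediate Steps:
87770/254720 - 105061/(-316971) = 87770*(1/254720) - 105061*(-1/316971) = 8777/25472 + 105061/316971 = 5458168259/8073885312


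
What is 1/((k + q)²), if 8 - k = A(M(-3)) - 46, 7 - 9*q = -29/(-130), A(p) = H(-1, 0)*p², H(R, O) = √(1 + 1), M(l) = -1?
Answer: 1368900/(64061 - 1170*√2)² ≈ 0.00035149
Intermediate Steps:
H(R, O) = √2
A(p) = √2*p²
q = 881/1170 (q = 7/9 - (-29)/(9*(-130)) = 7/9 - (-29)*(-1)/(9*130) = 7/9 - ⅑*29/130 = 7/9 - 29/1170 = 881/1170 ≈ 0.75299)
k = 54 - √2 (k = 8 - (√2*(-1)² - 46) = 8 - (√2*1 - 46) = 8 - (√2 - 46) = 8 - (-46 + √2) = 8 + (46 - √2) = 54 - √2 ≈ 52.586)
1/((k + q)²) = 1/(((54 - √2) + 881/1170)²) = 1/((64061/1170 - √2)²) = (64061/1170 - √2)⁻²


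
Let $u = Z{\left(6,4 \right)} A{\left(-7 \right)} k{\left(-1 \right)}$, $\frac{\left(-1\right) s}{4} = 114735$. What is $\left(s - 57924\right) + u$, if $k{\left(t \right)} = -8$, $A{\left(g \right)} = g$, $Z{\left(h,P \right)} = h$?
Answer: $-516528$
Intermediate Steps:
$s = -458940$ ($s = \left(-4\right) 114735 = -458940$)
$u = 336$ ($u = 6 \left(-7\right) \left(-8\right) = \left(-42\right) \left(-8\right) = 336$)
$\left(s - 57924\right) + u = \left(-458940 - 57924\right) + 336 = -516864 + 336 = -516528$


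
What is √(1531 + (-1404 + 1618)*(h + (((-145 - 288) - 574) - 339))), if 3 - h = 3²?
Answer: I*√287797 ≈ 536.47*I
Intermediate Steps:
h = -6 (h = 3 - 1*3² = 3 - 1*9 = 3 - 9 = -6)
√(1531 + (-1404 + 1618)*(h + (((-145 - 288) - 574) - 339))) = √(1531 + (-1404 + 1618)*(-6 + (((-145 - 288) - 574) - 339))) = √(1531 + 214*(-6 + ((-433 - 574) - 339))) = √(1531 + 214*(-6 + (-1007 - 339))) = √(1531 + 214*(-6 - 1346)) = √(1531 + 214*(-1352)) = √(1531 - 289328) = √(-287797) = I*√287797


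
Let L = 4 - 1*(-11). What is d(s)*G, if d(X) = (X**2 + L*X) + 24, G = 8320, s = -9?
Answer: -249600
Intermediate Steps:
L = 15 (L = 4 + 11 = 15)
d(X) = 24 + X**2 + 15*X (d(X) = (X**2 + 15*X) + 24 = 24 + X**2 + 15*X)
d(s)*G = (24 + (-9)**2 + 15*(-9))*8320 = (24 + 81 - 135)*8320 = -30*8320 = -249600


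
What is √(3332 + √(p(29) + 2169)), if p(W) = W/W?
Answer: √(3332 + √2170) ≈ 58.126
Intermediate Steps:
p(W) = 1
√(3332 + √(p(29) + 2169)) = √(3332 + √(1 + 2169)) = √(3332 + √2170)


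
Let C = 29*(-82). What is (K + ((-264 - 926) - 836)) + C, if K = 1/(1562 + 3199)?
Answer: -20967443/4761 ≈ -4404.0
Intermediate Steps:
K = 1/4761 ≈ 0.00021004
C = -2378
(K + ((-264 - 926) - 836)) + C = (1/4761 + ((-264 - 926) - 836)) - 2378 = (1/4761 + (-1190 - 836)) - 2378 = (1/4761 - 2026) - 2378 = -9645785/4761 - 2378 = -20967443/4761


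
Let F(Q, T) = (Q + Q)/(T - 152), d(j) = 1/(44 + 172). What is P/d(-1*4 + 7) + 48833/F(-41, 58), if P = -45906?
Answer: -404248385/41 ≈ -9.8597e+6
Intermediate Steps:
d(j) = 1/216
F(Q, T) = 2*Q/(-152 + T) (F(Q, T) = (2*Q)/(-152 + T) = 2*Q/(-152 + T))
P/d(-1*4 + 7) + 48833/F(-41, 58) = -45906/1/216 + 48833/((2*(-41)/(-152 + 58))) = -45906*216 + 48833/((2*(-41)/(-94))) = -9915696 + 48833/((2*(-41)*(-1/94))) = -9915696 + 48833/(41/47) = -9915696 + 48833*(47/41) = -9915696 + 2295151/41 = -404248385/41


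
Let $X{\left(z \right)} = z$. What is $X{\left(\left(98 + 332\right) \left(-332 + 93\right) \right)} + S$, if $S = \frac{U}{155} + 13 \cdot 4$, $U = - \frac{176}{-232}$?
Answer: $- \frac{461717388}{4495} \approx -1.0272 \cdot 10^{5}$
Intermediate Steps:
$U = \frac{22}{29}$ ($U = \left(-176\right) \left(- \frac{1}{232}\right) = \frac{22}{29} \approx 0.75862$)
$S = \frac{233762}{4495}$ ($S = \frac{1}{155} \cdot \frac{22}{29} + 13 \cdot 4 = \frac{1}{155} \cdot \frac{22}{29} + 52 = \frac{22}{4495} + 52 = \frac{233762}{4495} \approx 52.005$)
$X{\left(\left(98 + 332\right) \left(-332 + 93\right) \right)} + S = \left(98 + 332\right) \left(-332 + 93\right) + \frac{233762}{4495} = 430 \left(-239\right) + \frac{233762}{4495} = -102770 + \frac{233762}{4495} = - \frac{461717388}{4495}$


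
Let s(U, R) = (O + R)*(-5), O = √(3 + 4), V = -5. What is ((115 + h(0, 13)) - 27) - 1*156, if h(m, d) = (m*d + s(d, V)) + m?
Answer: -43 - 5*√7 ≈ -56.229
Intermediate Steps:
O = √7 ≈ 2.6458
s(U, R) = -5*R - 5*√7 (s(U, R) = (√7 + R)*(-5) = (R + √7)*(-5) = -5*R - 5*√7)
h(m, d) = 25 + m - 5*√7 + d*m (h(m, d) = (m*d + (-5*(-5) - 5*√7)) + m = (d*m + (25 - 5*√7)) + m = (25 - 5*√7 + d*m) + m = 25 + m - 5*√7 + d*m)
((115 + h(0, 13)) - 27) - 1*156 = ((115 + (25 + 0 - 5*√7 + 13*0)) - 27) - 1*156 = ((115 + (25 + 0 - 5*√7 + 0)) - 27) - 156 = ((115 + (25 - 5*√7)) - 27) - 156 = ((140 - 5*√7) - 27) - 156 = (113 - 5*√7) - 156 = -43 - 5*√7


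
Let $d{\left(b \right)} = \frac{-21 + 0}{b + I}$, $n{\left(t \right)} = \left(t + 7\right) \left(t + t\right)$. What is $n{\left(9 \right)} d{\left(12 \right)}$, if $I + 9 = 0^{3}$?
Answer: $-2016$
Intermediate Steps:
$I = -9$ ($I = -9 + 0^{3} = -9 + 0 = -9$)
$n{\left(t \right)} = 2 t \left(7 + t\right)$ ($n{\left(t \right)} = \left(7 + t\right) 2 t = 2 t \left(7 + t\right)$)
$d{\left(b \right)} = - \frac{21}{-9 + b}$ ($d{\left(b \right)} = \frac{-21 + 0}{b - 9} = - \frac{21}{-9 + b}$)
$n{\left(9 \right)} d{\left(12 \right)} = 2 \cdot 9 \left(7 + 9\right) \left(- \frac{21}{-9 + 12}\right) = 2 \cdot 9 \cdot 16 \left(- \frac{21}{3}\right) = 288 \left(\left(-21\right) \frac{1}{3}\right) = 288 \left(-7\right) = -2016$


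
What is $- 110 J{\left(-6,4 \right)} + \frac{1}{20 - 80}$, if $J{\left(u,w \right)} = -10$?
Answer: $\frac{65999}{60} \approx 1100.0$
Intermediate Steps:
$- 110 J{\left(-6,4 \right)} + \frac{1}{20 - 80} = \left(-110\right) \left(-10\right) + \frac{1}{20 - 80} = 1100 + \frac{1}{-60} = 1100 - \frac{1}{60} = \frac{65999}{60}$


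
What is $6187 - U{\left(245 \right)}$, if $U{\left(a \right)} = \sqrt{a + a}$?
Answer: $6187 - 7 \sqrt{10} \approx 6164.9$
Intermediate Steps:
$U{\left(a \right)} = \sqrt{2} \sqrt{a}$ ($U{\left(a \right)} = \sqrt{2 a} = \sqrt{2} \sqrt{a}$)
$6187 - U{\left(245 \right)} = 6187 - \sqrt{2} \sqrt{245} = 6187 - \sqrt{2} \cdot 7 \sqrt{5} = 6187 - 7 \sqrt{10}$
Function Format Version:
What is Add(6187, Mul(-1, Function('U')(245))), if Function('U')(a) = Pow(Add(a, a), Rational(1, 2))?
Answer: Add(6187, Mul(-7, Pow(10, Rational(1, 2)))) ≈ 6164.9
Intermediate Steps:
Function('U')(a) = Mul(Pow(2, Rational(1, 2)), Pow(a, Rational(1, 2))) (Function('U')(a) = Pow(Mul(2, a), Rational(1, 2)) = Mul(Pow(2, Rational(1, 2)), Pow(a, Rational(1, 2))))
Add(6187, Mul(-1, Function('U')(245))) = Add(6187, Mul(-1, Mul(Pow(2, Rational(1, 2)), Pow(245, Rational(1, 2))))) = Add(6187, Mul(-1, Mul(Pow(2, Rational(1, 2)), Mul(7, Pow(5, Rational(1, 2)))))) = Add(6187, Mul(-1, Mul(7, Pow(10, Rational(1, 2))))) = Add(6187, Mul(-7, Pow(10, Rational(1, 2))))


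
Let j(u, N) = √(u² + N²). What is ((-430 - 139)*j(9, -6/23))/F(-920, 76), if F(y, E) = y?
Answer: 1707*√4765/21160 ≈ 5.5686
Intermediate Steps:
j(u, N) = √(N² + u²)
((-430 - 139)*j(9, -6/23))/F(-920, 76) = ((-430 - 139)*√((-6/23)² + 9²))/(-920) = -569*√((-6*1/23)² + 81)*(-1/920) = -569*√((-6/23)² + 81)*(-1/920) = -569*√(36/529 + 81)*(-1/920) = -1707*√4765/23*(-1/920) = 1707*√4765/21160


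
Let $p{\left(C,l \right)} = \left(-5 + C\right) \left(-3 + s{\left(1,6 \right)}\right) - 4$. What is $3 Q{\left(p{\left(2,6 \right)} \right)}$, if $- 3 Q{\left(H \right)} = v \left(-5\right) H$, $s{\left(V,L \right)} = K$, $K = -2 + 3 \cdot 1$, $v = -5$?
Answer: $-50$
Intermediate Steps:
$K = 1$ ($K = -2 + 3 = 1$)
$s{\left(V,L \right)} = 1$
$p{\left(C,l \right)} = 6 - 2 C$ ($p{\left(C,l \right)} = \left(-5 + C\right) \left(-3 + 1\right) - 4 = \left(-5 + C\right) \left(-2\right) - 4 = \left(10 - 2 C\right) - 4 = 6 - 2 C$)
$Q{\left(H \right)} = - \frac{25 H}{3}$ ($Q{\left(H \right)} = - \frac{\left(-5\right) \left(-5\right) H}{3} = - \frac{25 H}{3}$)
$3 Q{\left(p{\left(2,6 \right)} \right)} = 3 \left(- \frac{25 \left(6 - 4\right)}{3}\right) = 3 \left(\left(- \frac{25}{3}\right) 2\right) = 3 \left(- \frac{50}{3}\right) = -50$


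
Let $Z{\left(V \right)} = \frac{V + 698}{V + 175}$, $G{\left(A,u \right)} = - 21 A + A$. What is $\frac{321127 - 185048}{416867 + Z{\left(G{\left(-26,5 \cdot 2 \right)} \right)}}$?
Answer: $\frac{94574905}{289723783} \approx 0.32643$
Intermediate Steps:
$G{\left(A,u \right)} = - 20 A$
$Z{\left(V \right)} = \frac{698 + V}{175 + V}$
$\frac{321127 - 185048}{416867 + Z{\left(G{\left(-26,5 \cdot 2 \right)} \right)}} = \frac{321127 - 185048}{416867 + \frac{698 - -520}{175 - -520}} = \frac{136079}{416867 + \frac{698 + 520}{175 + 520}} = \frac{136079}{416867 + \frac{1}{695} \cdot 1218} = \frac{136079}{416867 + \frac{1218}{695}} = \frac{136079}{\frac{289723783}{695}} = 136079 \cdot \frac{695}{289723783} = \frac{94574905}{289723783}$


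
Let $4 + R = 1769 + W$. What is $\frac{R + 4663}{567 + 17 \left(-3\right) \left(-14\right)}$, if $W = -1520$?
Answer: $\frac{1636}{427} \approx 3.8314$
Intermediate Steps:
$R = 245$ ($R = -4 + \left(1769 - 1520\right) = -4 + 249 = 245$)
$\frac{R + 4663}{567 + 17 \left(-3\right) \left(-14\right)} = \frac{245 + 4663}{567 + 17 \left(-3\right) \left(-14\right)} = \frac{4908}{567 - -714} = \frac{4908}{567 + 714} = \frac{4908}{1281} = 4908 \cdot \frac{1}{1281} = \frac{1636}{427}$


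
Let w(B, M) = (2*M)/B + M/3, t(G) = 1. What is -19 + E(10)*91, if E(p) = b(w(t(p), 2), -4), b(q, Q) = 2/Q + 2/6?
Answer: -205/6 ≈ -34.167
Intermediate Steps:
w(B, M) = M/3 + 2*M/B (w(B, M) = 2*M/B + M*(⅓) = 2*M/B + M/3 = M/3 + 2*M/B)
b(q, Q) = ⅓ + 2/Q (b(q, Q) = 2/Q + 2*(⅙) = 2/Q + ⅓ = ⅓ + 2/Q)
E(p) = -⅙ (E(p) = (⅓)*(6 - 4)/(-4) = (⅓)*(-¼)*2 = -⅙)
-19 + E(10)*91 = -19 - ⅙*91 = -19 - 91/6 = -205/6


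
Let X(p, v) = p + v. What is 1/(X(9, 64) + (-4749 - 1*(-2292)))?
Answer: -1/2384 ≈ -0.00041946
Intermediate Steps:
1/(X(9, 64) + (-4749 - 1*(-2292))) = 1/((9 + 64) + (-4749 - 1*(-2292))) = 1/(73 + (-4749 + 2292)) = 1/(73 - 2457) = 1/(-2384) = -1/2384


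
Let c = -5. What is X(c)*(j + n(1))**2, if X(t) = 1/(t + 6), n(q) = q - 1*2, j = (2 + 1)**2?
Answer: 64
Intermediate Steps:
j = 9 (j = 3**2 = 9)
n(q) = -2 + q (n(q) = q - 2 = -2 + q)
X(t) = 1/(6 + t)
X(c)*(j + n(1))**2 = (9 + (-2 + 1))**2/(6 - 5) = (9 - 1)**2/1 = 1*8**2 = 1*64 = 64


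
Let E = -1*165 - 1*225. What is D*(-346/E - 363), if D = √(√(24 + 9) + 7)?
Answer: -70612*√(7 + √33)/195 ≈ -1292.7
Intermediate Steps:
E = -390 (E = -165 - 225 = -390)
D = √(7 + √33) (D = √(√33 + 7) = √(7 + √33) ≈ 3.5700)
D*(-346/E - 363) = √(7 + √33)*(-346/(-390) - 363) = √(7 + √33)*(-346*(-1/390) - 363) = √(7 + √33)*(173/195 - 363) = √(7 + √33)*(-70612/195) = -70612*√(7 + √33)/195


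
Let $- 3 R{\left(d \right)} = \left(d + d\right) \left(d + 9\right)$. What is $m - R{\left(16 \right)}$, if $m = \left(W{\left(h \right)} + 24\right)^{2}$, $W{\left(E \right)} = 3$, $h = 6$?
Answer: $\frac{2987}{3} \approx 995.67$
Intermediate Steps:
$R{\left(d \right)} = - \frac{2 d \left(9 + d\right)}{3}$ ($R{\left(d \right)} = - \frac{\left(d + d\right) \left(d + 9\right)}{3} = - \frac{2 d \left(9 + d\right)}{3}$)
$m = 729$ ($m = \left(3 + 24\right)^{2} = 27^{2} = 729$)
$m - R{\left(16 \right)} = 729 - \left(- \frac{2}{3}\right) 16 \left(9 + 16\right) = 729 - \left(- \frac{2}{3}\right) 16 \cdot 25 = 729 - - \frac{800}{3} = 729 + \frac{800}{3} = \frac{2987}{3}$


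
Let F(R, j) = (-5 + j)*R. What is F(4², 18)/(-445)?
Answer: -208/445 ≈ -0.46742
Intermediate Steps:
F(R, j) = R*(-5 + j)
F(4², 18)/(-445) = (4²*(-5 + 18))/(-445) = (16*13)*(-1/445) = 208*(-1/445) = -208/445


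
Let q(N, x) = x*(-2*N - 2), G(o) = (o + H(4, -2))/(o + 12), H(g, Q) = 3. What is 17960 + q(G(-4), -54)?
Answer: 36109/2 ≈ 18055.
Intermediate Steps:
G(o) = (3 + o)/(12 + o) (G(o) = (o + 3)/(o + 12) = (3 + o)/(12 + o))
q(N, x) = x*(-2 - 2*N)
17960 + q(G(-4), -54) = 17960 - 2*(-54)*(1 + (3 - 4)/(12 - 4)) = 17960 - 2*(-54)*(1 - 1/8) = 17960 - 2*(-54)*(1 + (⅛)*(-1)) = 17960 - 2*(-54)*(1 - ⅛) = 17960 - 2*(-54)*7/8 = 17960 + 189/2 = 36109/2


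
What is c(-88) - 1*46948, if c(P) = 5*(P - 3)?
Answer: -47403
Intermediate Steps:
c(P) = -15 + 5*P (c(P) = 5*(-3 + P) = -15 + 5*P)
c(-88) - 1*46948 = (-15 + 5*(-88)) - 1*46948 = (-15 - 440) - 46948 = -455 - 46948 = -47403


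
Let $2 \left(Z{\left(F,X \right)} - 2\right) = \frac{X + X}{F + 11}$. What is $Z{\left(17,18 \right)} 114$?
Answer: $\frac{2109}{7} \approx 301.29$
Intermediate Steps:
$Z{\left(F,X \right)} = 2 + \frac{X}{11 + F}$ ($Z{\left(F,X \right)} = 2 + \frac{\left(X + X\right) \frac{1}{F + 11}}{2} = 2 + \frac{2 X \frac{1}{11 + F}}{2} = 2 + \frac{X}{11 + F}$)
$Z{\left(17,18 \right)} 114 = \frac{22 + 18 + 2 \cdot 17}{11 + 17} \cdot 114 = \frac{22 + 18 + 34}{28} \cdot 114 = \frac{1}{28} \cdot 74 \cdot 114 = \frac{37}{14} \cdot 114 = \frac{2109}{7}$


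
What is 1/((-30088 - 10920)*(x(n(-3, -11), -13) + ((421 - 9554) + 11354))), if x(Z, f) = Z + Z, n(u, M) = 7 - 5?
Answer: -1/91242800 ≈ -1.0960e-8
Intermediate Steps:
n(u, M) = 2
x(Z, f) = 2*Z
1/((-30088 - 10920)*(x(n(-3, -11), -13) + ((421 - 9554) + 11354))) = 1/((-30088 - 10920)*(2*2 + ((421 - 9554) + 11354))) = 1/(-41008*(4 + (-9133 + 11354))) = 1/(-41008*(4 + 2221)) = 1/(-41008*2225) = 1/(-91242800) = -1/91242800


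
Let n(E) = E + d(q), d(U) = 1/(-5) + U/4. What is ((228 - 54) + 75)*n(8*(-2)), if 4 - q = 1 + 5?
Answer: -41583/10 ≈ -4158.3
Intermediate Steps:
q = -2 (q = 4 - (1 + 5) = 4 - 1*6 = 4 - 6 = -2)
d(U) = -1/5 + U/4 (d(U) = 1*(-1/5) + U*(1/4) = -1/5 + U/4)
n(E) = -7/10 + E (n(E) = E + (-1/5 + (1/4)*(-2)) = E + (-1/5 - 1/2) = E - 7/10 = -7/10 + E)
((228 - 54) + 75)*n(8*(-2)) = ((228 - 54) + 75)*(-7/10 + 8*(-2)) = (174 + 75)*(-7/10 - 16) = 249*(-167/10) = -41583/10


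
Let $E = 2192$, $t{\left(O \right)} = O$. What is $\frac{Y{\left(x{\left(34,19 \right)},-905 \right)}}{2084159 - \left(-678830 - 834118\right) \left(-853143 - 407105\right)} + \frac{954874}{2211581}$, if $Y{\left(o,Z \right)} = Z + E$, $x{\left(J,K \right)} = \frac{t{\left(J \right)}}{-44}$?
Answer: $\frac{165513310831608653}{383344916768639095} \approx 0.43176$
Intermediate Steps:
$x{\left(J,K \right)} = - \frac{J}{44}$ ($x{\left(J,K \right)} = \frac{J}{-44} = J \left(- \frac{1}{44}\right) = - \frac{J}{44}$)
$Y{\left(o,Z \right)} = 2192 + Z$ ($Y{\left(o,Z \right)} = Z + 2192 = 2192 + Z$)
$\frac{Y{\left(x{\left(34,19 \right)},-905 \right)}}{2084159 - \left(-678830 - 834118\right) \left(-853143 - 407105\right)} + \frac{954874}{2211581} = \frac{2192 - 905}{2084159 - \left(-678830 - 834118\right) \left(-853143 - 407105\right)} + \frac{954874}{2211581} = \frac{1287}{2084159 - \left(-1512948\right) \left(-1260248\right)} + 954874 \cdot \frac{1}{2211581} = \frac{1287}{2084159 - 1906689691104} + \frac{954874}{2211581} = \frac{1287}{-1906687606945} + \frac{954874}{2211581} = 1287 \left(- \frac{1}{1906687606945}\right) + \frac{954874}{2211581} = - \frac{117}{173335236995} + \frac{954874}{2211581} = \frac{165513310831608653}{383344916768639095}$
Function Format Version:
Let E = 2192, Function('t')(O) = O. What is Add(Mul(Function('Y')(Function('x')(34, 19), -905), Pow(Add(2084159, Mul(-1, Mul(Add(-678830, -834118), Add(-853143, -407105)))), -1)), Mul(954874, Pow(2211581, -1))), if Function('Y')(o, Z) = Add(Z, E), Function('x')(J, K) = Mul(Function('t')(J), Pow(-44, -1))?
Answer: Rational(165513310831608653, 383344916768639095) ≈ 0.43176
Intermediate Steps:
Function('x')(J, K) = Mul(Rational(-1, 44), J) (Function('x')(J, K) = Mul(J, Pow(-44, -1)) = Mul(J, Rational(-1, 44)) = Mul(Rational(-1, 44), J))
Function('Y')(o, Z) = Add(2192, Z) (Function('Y')(o, Z) = Add(Z, 2192) = Add(2192, Z))
Add(Mul(Function('Y')(Function('x')(34, 19), -905), Pow(Add(2084159, Mul(-1, Mul(Add(-678830, -834118), Add(-853143, -407105)))), -1)), Mul(954874, Pow(2211581, -1))) = Add(Mul(Add(2192, -905), Pow(Add(2084159, Mul(-1, Mul(Add(-678830, -834118), Add(-853143, -407105)))), -1)), Mul(954874, Pow(2211581, -1))) = Add(Mul(1287, Pow(Add(2084159, Mul(-1, Mul(-1512948, -1260248))), -1)), Mul(954874, Rational(1, 2211581))) = Add(Mul(1287, Pow(Add(2084159, Mul(-1, 1906689691104)), -1)), Rational(954874, 2211581)) = Add(Mul(1287, Pow(Add(2084159, -1906689691104), -1)), Rational(954874, 2211581)) = Add(Mul(1287, Pow(-1906687606945, -1)), Rational(954874, 2211581)) = Add(Mul(1287, Rational(-1, 1906687606945)), Rational(954874, 2211581)) = Add(Rational(-117, 173335236995), Rational(954874, 2211581)) = Rational(165513310831608653, 383344916768639095)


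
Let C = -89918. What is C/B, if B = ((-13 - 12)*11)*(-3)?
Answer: -89918/825 ≈ -108.99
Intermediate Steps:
B = 825 (B = -25*11*(-3) = -275*(-3) = 825)
C/B = -89918/825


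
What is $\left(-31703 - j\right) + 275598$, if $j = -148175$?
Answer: $392070$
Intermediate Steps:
$\left(-31703 - j\right) + 275598 = \left(-31703 - -148175\right) + 275598 = \left(-31703 + 148175\right) + 275598 = 116472 + 275598 = 392070$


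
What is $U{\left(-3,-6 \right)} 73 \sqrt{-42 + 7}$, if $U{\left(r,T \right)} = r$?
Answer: $- 219 i \sqrt{35} \approx - 1295.6 i$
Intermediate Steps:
$U{\left(-3,-6 \right)} 73 \sqrt{-42 + 7} = \left(-3\right) 73 \sqrt{-42 + 7} = - 219 \sqrt{-35} = - 219 i \sqrt{35}$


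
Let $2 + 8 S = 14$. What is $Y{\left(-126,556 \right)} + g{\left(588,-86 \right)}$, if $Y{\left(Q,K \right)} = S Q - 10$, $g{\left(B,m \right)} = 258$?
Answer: $59$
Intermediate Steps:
$S = \frac{3}{2}$ ($S = - \frac{1}{4} + \frac{1}{8} \cdot 14 = - \frac{1}{4} + \frac{7}{4} = \frac{3}{2} \approx 1.5$)
$Y{\left(Q,K \right)} = -10 + \frac{3 Q}{2}$ ($Y{\left(Q,K \right)} = \frac{3 Q}{2} - 10 = -10 + \frac{3 Q}{2}$)
$Y{\left(-126,556 \right)} + g{\left(588,-86 \right)} = \left(-10 + \frac{3}{2} \left(-126\right)\right) + 258 = \left(-10 - 189\right) + 258 = -199 + 258 = 59$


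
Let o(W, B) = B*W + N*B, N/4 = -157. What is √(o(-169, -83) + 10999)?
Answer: 5*√3086 ≈ 277.76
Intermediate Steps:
N = -628 (N = 4*(-157) = -628)
o(W, B) = -628*B + B*W (o(W, B) = B*W - 628*B = -628*B + B*W)
√(o(-169, -83) + 10999) = √(-83*(-628 - 169) + 10999) = √(-83*(-797) + 10999) = √(66151 + 10999) = √77150 = 5*√3086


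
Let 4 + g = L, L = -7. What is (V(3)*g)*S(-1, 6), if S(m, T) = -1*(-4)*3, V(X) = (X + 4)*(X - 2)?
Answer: -924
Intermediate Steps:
g = -11 (g = -4 - 7 = -11)
V(X) = (-2 + X)*(4 + X) (V(X) = (4 + X)*(-2 + X) = (-2 + X)*(4 + X))
S(m, T) = 12 (S(m, T) = 4*3 = 12)
(V(3)*g)*S(-1, 6) = ((-8 + 3² + 2*3)*(-11))*12 = ((-8 + 9 + 6)*(-11))*12 = (7*(-11))*12 = -77*12 = -924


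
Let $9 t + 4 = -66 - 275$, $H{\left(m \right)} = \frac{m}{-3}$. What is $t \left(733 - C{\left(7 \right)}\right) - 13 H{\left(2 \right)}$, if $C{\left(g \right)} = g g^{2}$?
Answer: $- \frac{44824}{3} \approx -14941.0$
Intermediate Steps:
$H{\left(m \right)} = - \frac{m}{3}$ ($H{\left(m \right)} = m \left(- \frac{1}{3}\right) = - \frac{m}{3}$)
$C{\left(g \right)} = g^{3}$
$t = - \frac{115}{3}$ ($t = - \frac{4}{9} + \frac{-66 - 275}{9} = - \frac{4}{9} + \frac{1}{9} \left(-341\right) = - \frac{4}{9} - \frac{341}{9} = - \frac{115}{3} \approx -38.333$)
$t \left(733 - C{\left(7 \right)}\right) - 13 H{\left(2 \right)} = - \frac{115 \left(733 - 7^{3}\right)}{3} - 13 \left(\left(- \frac{1}{3}\right) 2\right) = - \frac{115 \left(733 - 343\right)}{3} - - \frac{26}{3} = - \frac{115 \left(733 - 343\right)}{3} + \frac{26}{3} = \left(- \frac{115}{3}\right) 390 + \frac{26}{3} = -14950 + \frac{26}{3} = - \frac{44824}{3}$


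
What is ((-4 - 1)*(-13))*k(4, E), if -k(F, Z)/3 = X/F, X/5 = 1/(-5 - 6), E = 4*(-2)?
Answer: 975/44 ≈ 22.159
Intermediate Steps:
E = -8
X = -5/11 (X = 5/(-5 - 6) = 5/(-11) = 5*(-1/11) = -5/11 ≈ -0.45455)
k(F, Z) = 15/(11*F) (k(F, Z) = -(-15)/(11*F) = 15/(11*F))
((-4 - 1)*(-13))*k(4, E) = ((-4 - 1)*(-13))*((15/11)/4) = (-5*(-13))*((15/11)*(¼)) = 65*(15/44) = 975/44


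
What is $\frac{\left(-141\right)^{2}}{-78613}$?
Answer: $- \frac{19881}{78613} \approx -0.2529$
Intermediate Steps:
$\frac{\left(-141\right)^{2}}{-78613} = 19881 \left(- \frac{1}{78613}\right) = - \frac{19881}{78613}$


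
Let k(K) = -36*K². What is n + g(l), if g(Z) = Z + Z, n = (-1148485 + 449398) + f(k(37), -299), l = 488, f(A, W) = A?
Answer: -747395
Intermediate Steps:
n = -748371 (n = (-1148485 + 449398) - 36*37² = -699087 - 36*1369 = -699087 - 49284 = -748371)
g(Z) = 2*Z
n + g(l) = -748371 + 2*488 = -748371 + 976 = -747395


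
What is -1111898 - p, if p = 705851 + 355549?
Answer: -2173298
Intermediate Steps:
p = 1061400
-1111898 - p = -1111898 - 1*1061400 = -1111898 - 1061400 = -2173298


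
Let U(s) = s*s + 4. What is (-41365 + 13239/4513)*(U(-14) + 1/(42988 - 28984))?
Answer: -261408568535903/31600026 ≈ -8.2724e+6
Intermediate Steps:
U(s) = 4 + s**2 (U(s) = s**2 + 4 = 4 + s**2)
(-41365 + 13239/4513)*(U(-14) + 1/(42988 - 28984)) = (-41365 + 13239/4513)*((4 + (-14)**2) + 1/(42988 - 28984)) = (-41365 + 13239*(1/4513))*((4 + 196) + 1/14004) = (-41365 + 13239/4513)*(200 + 1/14004) = -186667006/4513*2800801/14004 = -261408568535903/31600026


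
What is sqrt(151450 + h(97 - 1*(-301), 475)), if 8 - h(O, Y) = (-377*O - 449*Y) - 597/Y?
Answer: 3*sqrt(516210202)/95 ≈ 717.48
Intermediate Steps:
h(O, Y) = 8 + 377*O + 449*Y + 597/Y (h(O, Y) = 8 - ((-377*O - 449*Y) - 597/Y) = 8 - ((-449*Y - 377*O) - 597/Y) = 8 - (-597/Y - 449*Y - 377*O) = 8 + (377*O + 449*Y + 597/Y) = 8 + 377*O + 449*Y + 597/Y)
sqrt(151450 + h(97 - 1*(-301), 475)) = sqrt(151450 + (8 + 377*(97 - 1*(-301)) + 449*475 + 597/475)) = sqrt(151450 + (8 + 377*(97 + 301) + 213275 + 597*(1/475))) = sqrt(151450 + (8 + 377*398 + 213275 + 597/475)) = sqrt(151450 + (8 + 150046 + 213275 + 597/475)) = sqrt(151450 + 172581872/475) = sqrt(244520622/475) = 3*sqrt(516210202)/95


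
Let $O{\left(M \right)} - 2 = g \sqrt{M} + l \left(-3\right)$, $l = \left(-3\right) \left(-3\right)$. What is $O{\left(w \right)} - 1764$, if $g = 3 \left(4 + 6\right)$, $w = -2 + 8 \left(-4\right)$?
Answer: $-1789 + 30 i \sqrt{34} \approx -1789.0 + 174.93 i$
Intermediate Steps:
$w = -34$ ($w = -2 - 32 = -34$)
$l = 9$
$g = 30$ ($g = 3 \cdot 10 = 30$)
$O{\left(M \right)} = -25 + 30 \sqrt{M}$ ($O{\left(M \right)} = 2 + \left(30 \sqrt{M} + 9 \left(-3\right)\right) = 2 + \left(30 \sqrt{M} - 27\right) = 2 + \left(-27 + 30 \sqrt{M}\right) = -25 + 30 \sqrt{M}$)
$O{\left(w \right)} - 1764 = \left(-25 + 30 \sqrt{-34}\right) - 1764 = \left(-25 + 30 i \sqrt{34}\right) - 1764 = -1789 + 30 i \sqrt{34}$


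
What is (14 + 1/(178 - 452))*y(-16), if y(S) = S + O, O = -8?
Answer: -46020/137 ≈ -335.91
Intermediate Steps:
y(S) = -8 + S (y(S) = S - 8 = -8 + S)
(14 + 1/(178 - 452))*y(-16) = (14 + 1/(178 - 452))*(-8 - 16) = (14 + 1/(-274))*(-24) = (14 - 1/274)*(-24) = (3835/274)*(-24) = -46020/137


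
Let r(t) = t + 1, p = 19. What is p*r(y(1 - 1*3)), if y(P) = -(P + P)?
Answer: 95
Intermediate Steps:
y(P) = -2*P
r(t) = 1 + t
p*r(y(1 - 1*3)) = 19*(1 - 2*(1 - 1*3)) = 19*(1 - 2*(1 - 3)) = 19*(1 - 2*(-2)) = 19*(1 + 4) = 19*5 = 95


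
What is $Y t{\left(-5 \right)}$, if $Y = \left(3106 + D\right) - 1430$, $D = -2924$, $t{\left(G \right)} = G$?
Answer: $6240$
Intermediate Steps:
$Y = -1248$ ($Y = \left(3106 - 2924\right) - 1430 = 182 - 1430 = -1248$)
$Y t{\left(-5 \right)} = \left(-1248\right) \left(-5\right) = 6240$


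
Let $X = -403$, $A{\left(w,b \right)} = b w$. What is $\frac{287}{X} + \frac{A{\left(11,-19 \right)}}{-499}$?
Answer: $- \frac{58986}{201097} \approx -0.29332$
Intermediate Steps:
$\frac{287}{X} + \frac{A{\left(11,-19 \right)}}{-499} = \frac{287}{-403} + \frac{\left(-19\right) 11}{-499} = 287 \left(- \frac{1}{403}\right) - - \frac{209}{499} = - \frac{287}{403} + \frac{209}{499} = - \frac{58986}{201097}$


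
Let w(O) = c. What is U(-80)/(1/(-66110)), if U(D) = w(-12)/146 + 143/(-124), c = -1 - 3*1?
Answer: 353258785/4526 ≈ 78051.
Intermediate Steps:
c = -4 (c = -1 - 3 = -4)
w(O) = -4
U(D) = -10687/9052 (U(D) = -4/146 + 143/(-124) = -4*1/146 + 143*(-1/124) = -2/73 - 143/124 = -10687/9052)
U(-80)/(1/(-66110)) = -10687/(9052*(1/(-66110))) = -10687/(9052*(-1/66110)) = -10687/9052*(-66110) = 353258785/4526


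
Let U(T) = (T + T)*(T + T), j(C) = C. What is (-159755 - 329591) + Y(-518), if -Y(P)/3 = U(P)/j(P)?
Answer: -483130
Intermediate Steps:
U(T) = 4*T² (U(T) = (2*T)*(2*T) = 4*T²)
Y(P) = -12*P (Y(P) = -3*4*P²/P = -12*P)
(-159755 - 329591) + Y(-518) = (-159755 - 329591) - 12*(-518) = -489346 + 6216 = -483130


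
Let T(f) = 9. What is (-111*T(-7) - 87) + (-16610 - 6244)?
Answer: -23940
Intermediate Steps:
(-111*T(-7) - 87) + (-16610 - 6244) = (-111*9 - 87) + (-16610 - 6244) = (-999 - 87) - 22854 = -1086 - 22854 = -23940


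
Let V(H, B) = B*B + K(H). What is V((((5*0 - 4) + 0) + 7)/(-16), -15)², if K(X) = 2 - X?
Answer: 13213225/256 ≈ 51614.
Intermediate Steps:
V(H, B) = 2 + B² - H (V(H, B) = B*B + (2 - H) = B² + (2 - H) = 2 + B² - H)
V((((5*0 - 4) + 0) + 7)/(-16), -15)² = (2 + (-15)² - (((5*0 - 4) + 0) + 7)/(-16))² = (2 + 225 - (((0 - 4) + 0) + 7)*(-1)/16)² = (2 + 225 - ((-4 + 0) + 7)*(-1)/16)² = (2 + 225 - (-4 + 7)*(-1)/16)² = (2 + 225 - 3*(-1)/16)² = (2 + 225 - 1*(-3/16))² = (2 + 225 + 3/16)² = (3635/16)² = 13213225/256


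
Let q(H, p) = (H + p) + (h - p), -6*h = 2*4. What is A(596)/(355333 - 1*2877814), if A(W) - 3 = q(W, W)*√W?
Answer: -1/840827 - 3568*√149/7567443 ≈ -0.0057565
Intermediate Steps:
h = -4/3 ≈ -1.3333
q(H, p) = -4/3 + H (q(H, p) = (H + p) + (-4/3 - p) = -4/3 + H)
A(W) = 3 + √W*(-4/3 + W) (A(W) = 3 + (-4/3 + W)*√W = 3 + √W*(-4/3 + W))
A(596)/(355333 - 1*2877814) = (3 + √596*(-4/3 + 596))/(355333 - 1*2877814) = (3 + (2*√149)*(1784/3))/(355333 - 2877814) = (3 + 3568*√149/3)/(-2522481) = (3 + 3568*√149/3)*(-1/2522481) = -1/840827 - 3568*√149/7567443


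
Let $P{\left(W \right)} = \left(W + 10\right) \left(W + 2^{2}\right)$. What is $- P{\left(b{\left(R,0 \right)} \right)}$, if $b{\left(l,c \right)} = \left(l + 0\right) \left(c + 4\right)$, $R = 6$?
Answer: $-952$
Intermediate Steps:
$b{\left(l,c \right)} = l \left(4 + c\right)$
$P{\left(W \right)} = \left(4 + W\right) \left(10 + W\right)$ ($P{\left(W \right)} = \left(10 + W\right) \left(W + 4\right) = \left(10 + W\right) \left(4 + W\right) = \left(4 + W\right) \left(10 + W\right)$)
$- P{\left(b{\left(R,0 \right)} \right)} = - (40 + \left(6 \left(4 + 0\right)\right)^{2} + 14 \cdot 6 \left(4 + 0\right)) = - (40 + \left(6 \cdot 4\right)^{2} + 14 \cdot 6 \cdot 4) = - (40 + 24^{2} + 14 \cdot 24) = - (40 + 576 + 336) = \left(-1\right) 952 = -952$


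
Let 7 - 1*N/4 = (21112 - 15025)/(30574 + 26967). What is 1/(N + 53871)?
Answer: 57541/3101378011 ≈ 1.8553e-5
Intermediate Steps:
N = 1586800/57541 (N = 28 - 4*(21112 - 15025)/(30574 + 26967) = 28 - 24348/57541 = 1586800/57541 ≈ 27.577)
1/(N + 53871) = 1/(1586800/57541 + 53871) = 1/(3101378011/57541) = 57541/3101378011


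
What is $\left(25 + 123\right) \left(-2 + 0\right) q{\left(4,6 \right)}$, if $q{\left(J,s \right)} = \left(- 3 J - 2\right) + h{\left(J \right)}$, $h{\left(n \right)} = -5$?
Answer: $5624$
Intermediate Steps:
$q{\left(J,s \right)} = -7 - 3 J$ ($q{\left(J,s \right)} = \left(- 3 J - 2\right) - 5 = \left(-2 - 3 J\right) - 5 = -7 - 3 J$)
$\left(25 + 123\right) \left(-2 + 0\right) q{\left(4,6 \right)} = \left(25 + 123\right) \left(-2 + 0\right) \left(-7 - 12\right) = 148 \left(- 2 \left(-7 - 12\right)\right) = 148 \left(\left(-2\right) \left(-19\right)\right) = 148 \cdot 38 = 5624$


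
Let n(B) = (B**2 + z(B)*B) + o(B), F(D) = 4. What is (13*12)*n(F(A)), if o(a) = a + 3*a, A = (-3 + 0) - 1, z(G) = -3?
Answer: 3120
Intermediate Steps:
A = -4 (A = -3 - 1 = -4)
o(a) = 4*a
n(B) = B + B**2 (n(B) = (B**2 - 3*B) + 4*B = B + B**2)
(13*12)*n(F(A)) = (13*12)*(4*(1 + 4)) = 156*(4*5) = 156*20 = 3120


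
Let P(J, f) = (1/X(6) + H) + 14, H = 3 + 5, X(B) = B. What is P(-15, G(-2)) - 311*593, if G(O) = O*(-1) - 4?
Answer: -1106405/6 ≈ -1.8440e+5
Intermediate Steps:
H = 8
G(O) = -4 - O (G(O) = -O - 4 = -4 - O)
P(J, f) = 133/6 (P(J, f) = (1/6 + 8) + 14 = 49/6 + 14 = 133/6)
P(-15, G(-2)) - 311*593 = 133/6 - 311*593 = 133/6 - 184423 = -1106405/6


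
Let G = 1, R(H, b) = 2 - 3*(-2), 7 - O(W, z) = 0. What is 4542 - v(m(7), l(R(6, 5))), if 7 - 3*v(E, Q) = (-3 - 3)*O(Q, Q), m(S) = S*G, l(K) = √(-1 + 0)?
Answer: 13577/3 ≈ 4525.7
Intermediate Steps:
O(W, z) = 7 (O(W, z) = 7 - 1*0 = 7 + 0 = 7)
R(H, b) = 8 (R(H, b) = 2 + 6 = 8)
l(K) = I (l(K) = √(-1) = I)
m(S) = S (m(S) = S*1 = S)
v(E, Q) = 49/3 (v(E, Q) = 7/3 - (-3 - 3)*7/3 = 7/3 - (-2)*7 = 7/3 - ⅓*(-42) = 7/3 + 14 = 49/3)
4542 - v(m(7), l(R(6, 5))) = 4542 - 1*49/3 = 4542 - 49/3 = 13577/3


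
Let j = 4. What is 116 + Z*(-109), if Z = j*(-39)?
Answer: 17120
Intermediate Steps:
Z = -156 (Z = 4*(-39) = -156)
116 + Z*(-109) = 116 - 156*(-109) = 116 + 17004 = 17120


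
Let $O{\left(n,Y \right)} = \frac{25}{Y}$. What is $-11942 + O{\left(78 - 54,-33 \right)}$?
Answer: $- \frac{394111}{33} \approx -11943.0$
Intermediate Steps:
$-11942 + O{\left(78 - 54,-33 \right)} = -11942 + \frac{25}{-33} = -11942 + 25 \left(- \frac{1}{33}\right) = -11942 - \frac{25}{33} = - \frac{394111}{33}$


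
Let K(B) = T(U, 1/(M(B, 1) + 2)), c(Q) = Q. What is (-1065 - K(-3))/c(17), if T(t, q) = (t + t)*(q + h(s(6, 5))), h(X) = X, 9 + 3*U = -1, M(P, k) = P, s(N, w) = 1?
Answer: -1065/17 ≈ -62.647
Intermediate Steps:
U = -10/3 (U = -3 + (⅓)*(-1) = -3 - ⅓ = -10/3 ≈ -3.3333)
T(t, q) = 2*t*(1 + q) (T(t, q) = (t + t)*(q + 1) = (2*t)*(1 + q) = 2*t*(1 + q))
K(B) = -20/3 - 20/(3*(2 + B)) (K(B) = 2*(-10/3)*(1 + 1/(B + 2)) = 2*(-10/3)*(1 + 1/(2 + B)) = -20/3 - 20/(3*(2 + B)))
(-1065 - K(-3))/c(17) = (-1065 - 20*(-3 - 1*(-3))/(3*(2 - 3)))/17 = (-1065 - 20*(-3 + 3)/(3*(-1)))*(1/17) = (-1065 - 20*(-1)*0/3)*(1/17) = (-1065 - 1*0)*(1/17) = (-1065 + 0)*(1/17) = -1065*1/17 = -1065/17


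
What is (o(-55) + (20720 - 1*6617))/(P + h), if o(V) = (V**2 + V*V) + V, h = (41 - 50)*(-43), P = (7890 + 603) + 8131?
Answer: 20098/17011 ≈ 1.1815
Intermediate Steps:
P = 16624 (P = 8493 + 8131 = 16624)
h = 387 (h = -9*(-43) = 387)
o(V) = V + 2*V**2 (o(V) = (V**2 + V**2) + V = 2*V**2 + V = V + 2*V**2)
(o(-55) + (20720 - 1*6617))/(P + h) = (-55*(1 + 2*(-55)) + (20720 - 1*6617))/(16624 + 387) = (-55*(1 - 110) + (20720 - 6617))/17011 = (-55*(-109) + 14103)*(1/17011) = (5995 + 14103)*(1/17011) = 20098*(1/17011) = 20098/17011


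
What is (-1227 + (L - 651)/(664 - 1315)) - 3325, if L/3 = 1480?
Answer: -989047/217 ≈ -4557.8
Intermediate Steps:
L = 4440 (L = 3*1480 = 4440)
(-1227 + (L - 651)/(664 - 1315)) - 3325 = (-1227 + (4440 - 651)/(664 - 1315)) - 3325 = (-1227 + 3789/(-651)) - 3325 = (-1227 + 3789*(-1/651)) - 3325 = (-1227 - 1263/217) - 3325 = -267522/217 - 3325 = -989047/217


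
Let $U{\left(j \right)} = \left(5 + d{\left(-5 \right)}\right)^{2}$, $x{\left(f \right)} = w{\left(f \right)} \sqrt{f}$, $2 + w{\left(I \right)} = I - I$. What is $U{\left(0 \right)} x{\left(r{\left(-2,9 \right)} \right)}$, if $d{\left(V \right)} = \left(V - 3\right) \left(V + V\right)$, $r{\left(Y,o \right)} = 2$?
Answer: $- 14450 \sqrt{2} \approx -20435.0$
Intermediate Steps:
$d{\left(V \right)} = 2 V \left(-3 + V\right)$ ($d{\left(V \right)} = \left(-3 + V\right) 2 V = 2 V \left(-3 + V\right)$)
$w{\left(I \right)} = -2$ ($w{\left(I \right)} = -2 + \left(I - I\right) = -2 + 0 = -2$)
$x{\left(f \right)} = - 2 \sqrt{f}$
$U{\left(j \right)} = 7225$ ($U{\left(j \right)} = \left(5 + 2 \left(-5\right) \left(-3 - 5\right)\right)^{2} = \left(5 + 2 \left(-5\right) \left(-8\right)\right)^{2} = \left(5 + 80\right)^{2} = 85^{2} = 7225$)
$U{\left(0 \right)} x{\left(r{\left(-2,9 \right)} \right)} = 7225 \left(- 2 \sqrt{2}\right) = - 14450 \sqrt{2}$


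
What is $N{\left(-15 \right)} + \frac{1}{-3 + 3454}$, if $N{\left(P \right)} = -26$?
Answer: $- \frac{89725}{3451} \approx -26.0$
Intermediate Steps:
$N{\left(-15 \right)} + \frac{1}{-3 + 3454} = -26 + \frac{1}{-3 + 3454} = -26 + \frac{1}{3451} = - \frac{89725}{3451}$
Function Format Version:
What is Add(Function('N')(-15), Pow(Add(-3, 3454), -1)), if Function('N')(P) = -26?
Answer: Rational(-89725, 3451) ≈ -26.000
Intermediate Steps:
Add(Function('N')(-15), Pow(Add(-3, 3454), -1)) = Add(-26, Pow(Add(-3, 3454), -1)) = Add(-26, Pow(3451, -1)) = Add(-26, Rational(1, 3451)) = Rational(-89725, 3451)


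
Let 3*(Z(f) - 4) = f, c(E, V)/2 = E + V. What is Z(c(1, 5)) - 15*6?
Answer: -82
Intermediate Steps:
c(E, V) = 2*E + 2*V (c(E, V) = 2*(E + V) = 2*E + 2*V)
Z(f) = 4 + f/3
Z(c(1, 5)) - 15*6 = (4 + (2*1 + 2*5)/3) - 15*6 = (4 + (2 + 10)/3) - 90 = (4 + (⅓)*12) - 90 = (4 + 4) - 90 = 8 - 90 = -82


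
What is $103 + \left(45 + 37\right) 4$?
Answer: $431$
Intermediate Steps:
$103 + \left(45 + 37\right) 4 = 103 + 82 \cdot 4 = 103 + 328 = 431$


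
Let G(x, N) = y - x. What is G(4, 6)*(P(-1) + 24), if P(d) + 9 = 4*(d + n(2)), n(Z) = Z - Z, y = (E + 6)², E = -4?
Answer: 0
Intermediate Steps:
y = 4 (y = (-4 + 6)² = 2² = 4)
n(Z) = 0
P(d) = -9 + 4*d (P(d) = -9 + 4*(d + 0) = -9 + 4*d)
G(x, N) = 4 - x
G(4, 6)*(P(-1) + 24) = (4 - 1*4)*((-9 + 4*(-1)) + 24) = (4 - 4)*((-9 - 4) + 24) = 0*(-13 + 24) = 0*11 = 0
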